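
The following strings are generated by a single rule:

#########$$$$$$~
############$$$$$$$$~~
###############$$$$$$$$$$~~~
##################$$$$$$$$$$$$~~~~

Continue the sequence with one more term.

#####################$$$$$$$$$$$$$$~~~~~

Reading off run lengths: # runs 9, 12, 15, 18; $ runs 6, 8, 10, 12; ~ runs 1, 2, 3, 4 — each is linear in n, where the shown terms are n = 3, 4, 5, 6.
Setting n = 7 gives 21, 14, 5 characters in each block.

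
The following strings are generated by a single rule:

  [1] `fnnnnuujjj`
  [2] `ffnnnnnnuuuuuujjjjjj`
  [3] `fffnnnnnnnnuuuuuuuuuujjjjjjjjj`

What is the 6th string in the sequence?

ffffffnnnnnnnnnnnnnnuuuuuuuuuuuuuuuuuuuuuujjjjjjjjjjjjjjjjjj

Reading off run lengths: f runs 1, 2, 3; n runs 4, 6, 8; u runs 2, 6, 10; j runs 3, 6, 9 — each is linear in n (n = 1, 2, …).
Setting n = 6 gives 6, 14, 22, 18 characters in each block.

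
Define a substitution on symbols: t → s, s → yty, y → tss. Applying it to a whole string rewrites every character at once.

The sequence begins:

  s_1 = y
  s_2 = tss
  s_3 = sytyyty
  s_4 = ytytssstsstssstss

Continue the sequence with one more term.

Rewriting the 17 symbols of ytytssstsstssstss one by one yields tss s tss s yty yty yty s yty yty s yty yty yty s yty yty; concatenated:

tssstsssytyytyytysytyytysytyytyytysytyyty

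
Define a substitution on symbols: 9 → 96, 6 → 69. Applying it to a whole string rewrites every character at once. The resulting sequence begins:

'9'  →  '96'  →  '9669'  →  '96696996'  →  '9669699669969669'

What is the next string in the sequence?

Rewriting the 16 symbols of 9669699669969669 one by one yields 96 69 69 96 69 96 96 69 69 96 96 69 96 69 69 96; concatenated:

96696996699696696996966996696996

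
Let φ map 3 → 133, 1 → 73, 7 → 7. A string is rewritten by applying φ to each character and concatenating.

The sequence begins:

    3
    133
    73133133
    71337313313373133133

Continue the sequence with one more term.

φ(71337313313373133133) expands symbol-by-symbol to 7 73 133 133 7 133 73 133 133 73 133 133 7 133 73 133 133 73 133 133; joining the 20 pieces gives the next term.

7731331337133731331337313313371337313313373133133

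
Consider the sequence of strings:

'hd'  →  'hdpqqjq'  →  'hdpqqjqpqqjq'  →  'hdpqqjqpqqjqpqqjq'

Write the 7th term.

Every step adds pqqjq to the end: s(k+1) = s(k)·pqqjq.
From hdpqqjqpqqjqpqqjq, 3 further steps: hdpqqjqpqqjqpqqjq → hdpqqjqpqqjqpqqjqpqqjq → hdpqqjqpqqjqpqqjqpqqjqpqqjq → (answer).

hdpqqjqpqqjqpqqjqpqqjqpqqjqpqqjq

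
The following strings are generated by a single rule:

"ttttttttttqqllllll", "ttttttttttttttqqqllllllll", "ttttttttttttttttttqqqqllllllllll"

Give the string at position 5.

ttttttttttttttttttttttttttqqqqqqllllllllllllll

The n-th term is 4n-2 t's then n-1 q's then 2n l's, where the shown terms are n = 3, 4, 5.
For term 5, n = 7, so the run lengths are 26, 6, 14.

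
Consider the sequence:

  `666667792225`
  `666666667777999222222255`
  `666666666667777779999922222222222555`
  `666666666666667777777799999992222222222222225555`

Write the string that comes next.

666666666666666667777777777999999999222222222222222222255555

The n-th term is 3n+2 6's then 2n 7's then 2n-1 9's then 4n-1 2's then n 5's (n = 1, 2, …).
Setting n = 5 gives 17, 10, 9, 19, 5 characters in each block.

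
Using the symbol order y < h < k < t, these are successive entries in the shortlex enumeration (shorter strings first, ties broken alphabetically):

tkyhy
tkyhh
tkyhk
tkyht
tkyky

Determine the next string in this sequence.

tkykh

The successor of tkyky increments the rightmost position that isn't already t and resets every position after it to y.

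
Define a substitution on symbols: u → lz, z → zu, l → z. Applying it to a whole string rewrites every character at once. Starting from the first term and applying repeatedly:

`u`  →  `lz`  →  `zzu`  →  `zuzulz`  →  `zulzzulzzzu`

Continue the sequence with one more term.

zulzzzuzulzzzuzuzulz

Rewriting each symbol of zulzzulzzzu: z→zu, u→lz, l→z, z→zu, z→zu, u→lz, l→z, z→zu, z→zu, z→zu, u→lz, which concatenates to zu lz z zu zu lz z zu zu zu lz.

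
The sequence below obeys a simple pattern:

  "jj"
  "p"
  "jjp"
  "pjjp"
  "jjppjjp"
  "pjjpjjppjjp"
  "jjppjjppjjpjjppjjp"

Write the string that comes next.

From term 3 onward, concatenate the second-to-last term with the last: jj·p = jjp, p·jjp = pjjp, …
Continuing: pjjpjjppjjp · jjppjjppjjpjjppjjp gives term 8.

pjjpjjppjjpjjppjjppjjpjjppjjp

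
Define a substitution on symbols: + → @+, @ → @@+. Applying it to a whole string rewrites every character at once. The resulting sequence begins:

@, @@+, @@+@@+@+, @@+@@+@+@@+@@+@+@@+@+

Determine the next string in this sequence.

@@+@@+@+@@+@@+@+@@+@+@@+@@+@+@@+@@+@+@@+@+@@+@@+@+@@+@+

Replace each of the 21 characters of @@+@@+@+@@+@@+@+@@+@+ in place — @@+ @@+ @+ @@+ @@+ @+ @@+ @+ @@+ @@+ @+ @@+ @@+ @+ @@+ @+ @@+ @@+ @+ @@+ @+ — and concatenate.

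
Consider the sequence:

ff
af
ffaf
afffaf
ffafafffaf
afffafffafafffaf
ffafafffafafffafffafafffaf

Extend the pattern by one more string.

Each term (from the third on) is the two preceding terms concatenated in order: term 3 = ff·af = ffaf.
Continuing: afffafffafafffaf · ffafafffafafffafffafafffaf gives term 8.

afffafffafafffafffafafffafafffafffafafffaf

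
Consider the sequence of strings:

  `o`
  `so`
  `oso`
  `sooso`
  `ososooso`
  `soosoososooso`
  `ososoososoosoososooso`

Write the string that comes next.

From term 3 onward, concatenate the second-to-last term with the last: o·so = oso, so·oso = sooso, …
Continuing: soosoososooso · ososoososoosoososooso gives term 8.

soosoososoosoososoososoosoososooso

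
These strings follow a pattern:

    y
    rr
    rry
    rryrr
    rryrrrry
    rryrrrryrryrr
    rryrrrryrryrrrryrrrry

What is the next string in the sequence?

rryrrrryrryrrrryrrrryrryrrrryrryrr

From term 3 onward, concatenate the last term with the second-to-last: rr·y = rry, rry·rr = rryrr, …
So term 8 is rryrrrryrryrrrryrrrry·rryrrrryrryrr.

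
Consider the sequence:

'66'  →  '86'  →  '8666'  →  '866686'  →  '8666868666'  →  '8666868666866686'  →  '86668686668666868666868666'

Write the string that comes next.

Each term (from the third on) is the previous term followed by the one before it: term 3 = 86·66 = 8666.
The next term joins 86668686668666868666868666 and 8666868666866686.

866686866686668686668686668666868666866686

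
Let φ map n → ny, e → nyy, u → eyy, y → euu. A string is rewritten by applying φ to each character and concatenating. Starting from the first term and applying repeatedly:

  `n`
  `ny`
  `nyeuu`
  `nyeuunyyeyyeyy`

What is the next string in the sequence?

Rewriting the 14 symbols of nyeuunyyeyyeyy one by one yields ny euu nyy eyy eyy ny euu euu nyy euu euu nyy euu euu; concatenated:

nyeuunyyeyyeyynyeuueuunyyeuueuunyyeuueuu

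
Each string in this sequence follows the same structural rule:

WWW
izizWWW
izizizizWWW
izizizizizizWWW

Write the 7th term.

izizizizizizizizizizizizWWW

Every step adds iziz at the front: s(k+1) = iziz·s(k).
From izizizizizizWWW, 3 further steps: izizizizizizWWW → izizizizizizizizWWW → izizizizizizizizizizWWW → (answer).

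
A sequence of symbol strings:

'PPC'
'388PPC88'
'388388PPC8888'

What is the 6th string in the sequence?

Every step adds 388 to the front and 88 to the end of the previous string.
From 388388PPC8888, 3 further steps: 388388PPC8888 → 388388388PPC888888 → 388388388388PPC88888888 → (answer).

388388388388388PPC8888888888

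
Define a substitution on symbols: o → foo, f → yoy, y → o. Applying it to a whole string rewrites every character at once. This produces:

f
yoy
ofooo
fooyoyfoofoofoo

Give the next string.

φ(fooyoyfoofoofoo) expands symbol-by-symbol to yoy foo foo o foo o yoy foo foo yoy foo foo yoy foo foo; joining the 15 pieces gives the next term.

yoyfoofooofoooyoyfoofooyoyfoofooyoyfoofoo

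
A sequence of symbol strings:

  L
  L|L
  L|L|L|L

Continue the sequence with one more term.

L|L|L|L|L|L|L|L

s(k+1) = s(k)·|·s(k) — each term doubles the last with '|' between the halves.
One more doubling of L|L|L|L gives the answer.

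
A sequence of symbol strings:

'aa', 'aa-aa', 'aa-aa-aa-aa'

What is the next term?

Each string is two copies of the previous one joined by '-'.
Doubling aa-aa-aa-aa with '-' between the halves:

aa-aa-aa-aa-aa-aa-aa-aa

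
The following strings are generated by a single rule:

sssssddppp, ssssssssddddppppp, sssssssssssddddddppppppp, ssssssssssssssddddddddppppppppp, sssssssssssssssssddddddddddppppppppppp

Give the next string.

ssssssssssssssssssssddddddddddddppppppppppppp

Reading off run lengths: s runs 5, 8, 11, 14, 17; d runs 2, 4, 6, 8, 10; p runs 3, 5, 7, 9, 11 — each is linear in n (n = 1, 2, …).
At n = 6 the blocks have lengths 20, 12, 13.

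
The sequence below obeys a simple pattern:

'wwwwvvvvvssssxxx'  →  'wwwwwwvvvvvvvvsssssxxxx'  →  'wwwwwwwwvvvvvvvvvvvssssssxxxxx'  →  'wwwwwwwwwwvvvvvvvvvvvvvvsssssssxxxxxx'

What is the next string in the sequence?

wwwwwwwwwwwwvvvvvvvvvvvvvvvvvssssssssxxxxxxx

The n-th term is 2n w's then 3n-1 v's then n+2 s's then n+1 x's, where the shown terms are n = 2, 3, 4, 5.
At n = 6 the blocks have lengths 12, 17, 8, 7.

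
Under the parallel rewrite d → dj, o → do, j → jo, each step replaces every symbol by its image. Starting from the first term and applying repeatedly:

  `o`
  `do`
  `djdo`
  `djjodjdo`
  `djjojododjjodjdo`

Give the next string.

φ(djjojododjjodjdo) expands symbol-by-symbol to dj jo jo do jo do dj do dj jo jo do dj jo dj do; joining the 16 pieces gives the next term.

djjojodojododjdodjjojododjjodjdo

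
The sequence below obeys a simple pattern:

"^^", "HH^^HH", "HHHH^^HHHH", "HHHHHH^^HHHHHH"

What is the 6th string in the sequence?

Every step adds HH to the front and HH to the end of the previous string.
From HHHHHH^^HHHHHH, 2 further steps: HHHHHH^^HHHHHH → HHHHHHHH^^HHHHHHHH → (answer).

HHHHHHHHHH^^HHHHHHHHHH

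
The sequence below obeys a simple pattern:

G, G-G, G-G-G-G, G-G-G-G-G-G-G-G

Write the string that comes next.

s(k+1) = s(k)·-·s(k) — each term doubles the last with '-' between the halves.
Doubling G-G-G-G-G-G-G-G with '-' between the halves:

G-G-G-G-G-G-G-G-G-G-G-G-G-G-G-G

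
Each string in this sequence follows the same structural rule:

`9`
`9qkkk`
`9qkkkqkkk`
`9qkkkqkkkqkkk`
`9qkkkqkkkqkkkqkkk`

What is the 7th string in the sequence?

Each term is the previous one with qkkk appended.
From 9qkkkqkkkqkkkqkkk, 2 further steps: 9qkkkqkkkqkkkqkkk → 9qkkkqkkkqkkkqkkkqkkk → (answer).

9qkkkqkkkqkkkqkkkqkkkqkkk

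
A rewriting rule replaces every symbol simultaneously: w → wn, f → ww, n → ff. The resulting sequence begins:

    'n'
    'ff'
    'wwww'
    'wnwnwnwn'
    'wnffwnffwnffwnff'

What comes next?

wnffwwwwwnffwwwwwnffwwwwwnffwwww

Replace each of the 16 characters of wnffwnffwnffwnff in place — wn ff ww ww wn ff ww ww wn ff ww ww wn ff ww ww — and concatenate.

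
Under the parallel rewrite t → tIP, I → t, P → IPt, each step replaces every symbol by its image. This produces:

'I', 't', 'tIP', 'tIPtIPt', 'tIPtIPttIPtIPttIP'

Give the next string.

tIPtIPttIPtIPttIPtIPtIPttIPtIPttIPtIPtIPt

φ(tIPtIPttIPtIPttIP) expands symbol-by-symbol to tIP t IPt tIP t IPt tIP tIP t IPt tIP t IPt tIP tIP t IPt; joining the 17 pieces gives the next term.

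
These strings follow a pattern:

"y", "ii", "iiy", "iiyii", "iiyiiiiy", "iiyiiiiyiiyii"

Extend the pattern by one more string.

Each term (from the third on) is the previous term followed by the one before it: term 3 = ii·y = iiy.
The next term joins iiyiiiiyiiyii and iiyiiiiy.

iiyiiiiyiiyiiiiyiiiiy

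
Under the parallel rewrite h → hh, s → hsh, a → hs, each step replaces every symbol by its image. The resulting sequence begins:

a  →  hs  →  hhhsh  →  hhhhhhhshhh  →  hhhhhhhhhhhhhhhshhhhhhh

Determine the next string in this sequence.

Rewriting the 23 symbols of hhhhhhhhhhhhhhhshhhhhhh one by one yields hh hh hh hh hh hh hh hh hh hh hh hh hh hh hh hsh hh hh hh hh hh hh hh; concatenated:

hhhhhhhhhhhhhhhhhhhhhhhhhhhhhhhshhhhhhhhhhhhhhh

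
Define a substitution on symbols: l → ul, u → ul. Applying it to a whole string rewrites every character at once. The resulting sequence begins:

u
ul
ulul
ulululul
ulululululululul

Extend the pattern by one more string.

ulululululululululululululululul

Applying the rule to each of the 16 symbols of ulululululululul gives the pieces ul ul ul ul ul ul ul ul ul ul ul ul ul ul ul ul, which concatenate to the answer.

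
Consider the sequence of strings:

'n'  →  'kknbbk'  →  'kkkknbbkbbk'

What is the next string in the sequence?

Each term wraps the previous one in kk on the left and bbk on the right.
Applying this once more to kkkknbbkbbk:

kkkkkknbbkbbkbbk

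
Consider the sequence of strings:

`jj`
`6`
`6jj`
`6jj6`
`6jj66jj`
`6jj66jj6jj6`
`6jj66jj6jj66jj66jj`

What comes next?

From term 3 onward, concatenate the last term with the second-to-last: 6·jj = 6jj, 6jj·6 = 6jj6, …
Continuing: 6jj66jj6jj66jj66jj · 6jj66jj6jj6 gives term 8.

6jj66jj6jj66jj66jj6jj66jj6jj6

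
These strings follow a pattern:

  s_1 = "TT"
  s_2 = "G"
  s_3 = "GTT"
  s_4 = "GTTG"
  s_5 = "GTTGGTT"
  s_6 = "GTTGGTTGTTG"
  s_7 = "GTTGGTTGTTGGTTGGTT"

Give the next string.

From term 3 onward, concatenate the last term with the second-to-last: G·TT = GTT, GTT·G = GTTG, …
The next term joins GTTGGTTGTTGGTTGGTT and GTTGGTTGTTG.

GTTGGTTGTTGGTTGGTTGTTGGTTGTTG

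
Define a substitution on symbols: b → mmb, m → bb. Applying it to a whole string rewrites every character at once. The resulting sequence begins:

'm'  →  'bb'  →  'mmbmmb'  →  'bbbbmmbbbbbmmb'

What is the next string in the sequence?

Replace each of the 14 characters of bbbbmmbbbbbmmb in place — mmb mmb mmb mmb bb bb mmb mmb mmb mmb mmb bb bb mmb — and concatenate.

mmbmmbmmbmmbbbbbmmbmmbmmbmmbmmbbbbbmmb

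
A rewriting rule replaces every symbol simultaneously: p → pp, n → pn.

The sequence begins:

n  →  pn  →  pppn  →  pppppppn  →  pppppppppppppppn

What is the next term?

pppppppppppppppppppppppppppppppn

Applying the rule to each of the 16 symbols of pppppppppppppppn gives the pieces pp pp pp pp pp pp pp pp pp pp pp pp pp pp pp pn, which concatenate to the answer.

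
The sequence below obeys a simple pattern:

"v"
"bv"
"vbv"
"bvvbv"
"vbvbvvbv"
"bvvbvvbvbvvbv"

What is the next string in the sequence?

vbvbvvbvbvvbvvbvbvvbv

This is a Fibonacci-style word recurrence s(k) = s(k−2)·s(k−1): e.g. v·bv = vbv.
Continuing: vbvbvvbv · bvvbvvbvbvvbv gives term 7.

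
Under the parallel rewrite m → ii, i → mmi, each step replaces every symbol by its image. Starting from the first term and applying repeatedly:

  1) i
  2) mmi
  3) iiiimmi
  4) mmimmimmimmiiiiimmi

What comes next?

Rewriting the 19 symbols of mmimmimmimmiiiiimmi one by one yields ii ii mmi ii ii mmi ii ii mmi ii ii mmi mmi mmi mmi mmi ii ii mmi; concatenated:

iiiimmiiiiimmiiiiimmiiiiimmimmimmimmimmiiiiimmi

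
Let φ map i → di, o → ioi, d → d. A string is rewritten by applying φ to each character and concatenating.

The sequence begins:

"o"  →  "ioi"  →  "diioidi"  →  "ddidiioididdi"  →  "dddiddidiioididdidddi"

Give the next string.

Applying the rule to each of the 21 symbols of dddiddidiioididdidddi gives the pieces d d d di d d di d di di ioi di d di d d di d d d di, which concatenate to the answer.

ddddidddiddidiioididdidddiddddi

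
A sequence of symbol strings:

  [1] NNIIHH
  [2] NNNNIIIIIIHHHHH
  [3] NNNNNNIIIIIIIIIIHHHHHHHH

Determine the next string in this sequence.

NNNNNNNNIIIIIIIIIIIIIIHHHHHHHHHHH

Term n consists of 2n N's, followed by 4n-2 I's, followed by 3n-1 H's (n = 1, 2, …).
For the next term, n = 4, so the run lengths are 8, 14, 11.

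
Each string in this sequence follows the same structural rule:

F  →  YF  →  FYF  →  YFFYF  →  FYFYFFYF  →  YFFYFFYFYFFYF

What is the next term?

FYFYFFYFYFFYFFYFYFFYF

Each term (from the third on) is the two preceding terms concatenated in order: term 3 = F·YF = FYF.
The next term joins FYFYFFYF and YFFYFFYFYFFYF.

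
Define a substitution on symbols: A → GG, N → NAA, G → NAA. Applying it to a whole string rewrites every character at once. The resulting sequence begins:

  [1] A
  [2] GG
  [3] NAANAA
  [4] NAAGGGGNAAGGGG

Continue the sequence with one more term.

φ(NAAGGGGNAAGGGG) expands symbol-by-symbol to NAA GG GG NAA NAA NAA NAA NAA GG GG NAA NAA NAA NAA; joining the 14 pieces gives the next term.

NAAGGGGNAANAANAANAANAAGGGGNAANAANAANAA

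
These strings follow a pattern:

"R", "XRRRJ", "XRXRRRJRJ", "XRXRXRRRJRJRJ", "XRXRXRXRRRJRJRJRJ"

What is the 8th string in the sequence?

XRXRXRXRXRXRXRRRJRJRJRJRJRJRJ

s(k+1) = XR·s(k)·RJ, so each term gains XR as a prefix and RJ as a suffix.
From XRXRXRXRRRJRJRJRJ, 3 further steps: XRXRXRXRRRJRJRJRJ → XRXRXRXRXRRRJRJRJRJRJ → XRXRXRXRXRXRRRJRJRJRJRJRJ → (answer).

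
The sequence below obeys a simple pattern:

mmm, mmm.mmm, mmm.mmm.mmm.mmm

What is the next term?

Every step duplicates the string with '.' between the halves.
So the next term is two copies of mmm.mmm.mmm.mmm with '.' between the halves.

mmm.mmm.mmm.mmm.mmm.mmm.mmm.mmm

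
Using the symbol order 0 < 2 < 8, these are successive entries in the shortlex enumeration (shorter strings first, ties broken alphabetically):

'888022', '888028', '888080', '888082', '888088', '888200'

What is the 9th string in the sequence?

888220

Stepping forward 3 times from 888200: 888200 → 888202 → 888208, then the target.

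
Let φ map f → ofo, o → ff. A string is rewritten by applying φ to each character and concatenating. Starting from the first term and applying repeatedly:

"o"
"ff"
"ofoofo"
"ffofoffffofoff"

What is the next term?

ofoofoffofoffofoofoofoofoffofoffofoofo

Replace each of the 14 characters of ffofoffffofoff in place — ofo ofo ff ofo ff ofo ofo ofo ofo ff ofo ff ofo ofo — and concatenate.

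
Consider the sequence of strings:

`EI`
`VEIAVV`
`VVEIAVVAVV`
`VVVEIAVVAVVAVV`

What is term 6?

Every step adds V to the front and AVV to the end of the previous string.
From VVVEIAVVAVVAVV, 2 further steps: VVVEIAVVAVVAVV → VVVVEIAVVAVVAVVAVV → (answer).

VVVVVEIAVVAVVAVVAVVAVV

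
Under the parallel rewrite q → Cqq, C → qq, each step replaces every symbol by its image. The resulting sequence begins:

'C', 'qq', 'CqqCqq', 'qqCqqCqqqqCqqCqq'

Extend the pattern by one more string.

CqqCqqqqCqqCqqqqCqqCqqCqqCqqqqCqqCqqqqCqqCqq

Applying the rule to each of the 16 symbols of qqCqqCqqqqCqqCqq gives the pieces Cqq Cqq qq Cqq Cqq qq Cqq Cqq Cqq Cqq qq Cqq Cqq qq Cqq Cqq, which concatenate to the answer.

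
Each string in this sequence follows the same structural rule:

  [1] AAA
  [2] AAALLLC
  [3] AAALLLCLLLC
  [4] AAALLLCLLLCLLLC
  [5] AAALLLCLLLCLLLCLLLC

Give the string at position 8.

Every step adds LLLC to the end: s(k+1) = s(k)·LLLC.
From AAALLLCLLLCLLLCLLLC, 3 further steps: AAALLLCLLLCLLLCLLLC → AAALLLCLLLCLLLCLLLCLLLC → AAALLLCLLLCLLLCLLLCLLLCLLLC → (answer).

AAALLLCLLLCLLLCLLLCLLLCLLLCLLLC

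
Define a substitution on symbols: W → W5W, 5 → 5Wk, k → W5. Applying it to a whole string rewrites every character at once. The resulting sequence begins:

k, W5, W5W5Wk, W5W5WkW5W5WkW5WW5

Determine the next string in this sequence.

Applying the rule to each of the 17 symbols of W5W5WkW5W5WkW5WW5 gives the pieces W5W 5Wk W5W 5Wk W5W W5 W5W 5Wk W5W 5Wk W5W W5 W5W 5Wk W5W W5W 5Wk, which concatenate to the answer.

W5W5WkW5W5WkW5WW5W5W5WkW5W5WkW5WW5W5W5WkW5WW5W5Wk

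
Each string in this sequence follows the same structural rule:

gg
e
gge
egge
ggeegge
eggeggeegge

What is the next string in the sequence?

ggeeggeeggeggeegge

From term 3 onward, concatenate the second-to-last term with the last: gg·e = gge, e·gge = egge, …
The next term joins ggeegge and eggeggeegge.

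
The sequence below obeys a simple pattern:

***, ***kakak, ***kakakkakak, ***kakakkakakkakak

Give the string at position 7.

Each term is the previous one with kakak appended.
From ***kakakkakakkakak, 3 further steps: ***kakakkakakkakak → ***kakakkakakkakakkakak → ***kakakkakakkakakkakakkakak → (answer).

***kakakkakakkakakkakakkakakkakak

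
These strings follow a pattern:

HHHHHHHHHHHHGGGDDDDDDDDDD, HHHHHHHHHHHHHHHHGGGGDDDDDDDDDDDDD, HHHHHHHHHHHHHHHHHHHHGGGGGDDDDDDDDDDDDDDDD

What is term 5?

HHHHHHHHHHHHHHHHHHHHHHHHHHHHGGGGGGGDDDDDDDDDDDDDDDDDDDDDD

Term n consists of 4n H's, followed by n G's, followed by 3n+1 D's, where the shown terms are n = 3, 4, 5.
Setting n = 7 gives 28, 7, 22 characters in each block.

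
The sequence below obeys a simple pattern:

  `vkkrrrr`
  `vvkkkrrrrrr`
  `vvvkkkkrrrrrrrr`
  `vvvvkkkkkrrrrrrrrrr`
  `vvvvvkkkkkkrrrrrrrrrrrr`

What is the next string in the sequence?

vvvvvvkkkkkkkrrrrrrrrrrrrrr

Reading off run lengths: v runs 1, 2, 3, 4, 5; k runs 2, 3, 4, 5, 6; r runs 4, 6, 8, 10, 12 — each is linear in n, where the shown terms are n = 2, 3, 4, 5, 6.
Setting n = 7 gives 6, 7, 14 characters in each block.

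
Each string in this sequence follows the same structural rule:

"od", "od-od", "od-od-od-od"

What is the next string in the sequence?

Each string is two copies of the previous one joined by '-'.
So the next term is two copies of od-od-od-od with '-' between the halves.

od-od-od-od-od-od-od-od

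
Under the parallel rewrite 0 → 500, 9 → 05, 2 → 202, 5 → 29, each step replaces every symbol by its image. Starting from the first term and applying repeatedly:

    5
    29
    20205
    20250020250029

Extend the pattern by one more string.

Rewriting the 14 symbols of 20250020250029 one by one yields 202 500 202 29 500 500 202 500 202 29 500 500 202 05; concatenated:

202500202295005002025002022950050020205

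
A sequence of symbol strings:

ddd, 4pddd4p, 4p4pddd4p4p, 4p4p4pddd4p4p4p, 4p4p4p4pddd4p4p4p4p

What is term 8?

Each term wraps the previous one in 4p on the left and 4p on the right.
From 4p4p4p4pddd4p4p4p4p, 3 further steps: 4p4p4p4pddd4p4p4p4p → 4p4p4p4p4pddd4p4p4p4p4p → 4p4p4p4p4p4pddd4p4p4p4p4p4p → (answer).

4p4p4p4p4p4p4pddd4p4p4p4p4p4p4p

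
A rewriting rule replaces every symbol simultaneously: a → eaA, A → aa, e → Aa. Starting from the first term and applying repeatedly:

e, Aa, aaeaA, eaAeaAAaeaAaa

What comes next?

φ(eaAeaAAaeaAaa) expands symbol-by-symbol to Aa eaA aa Aa eaA aa aa eaA Aa eaA aa eaA eaA; joining the 13 pieces gives the next term.

AaeaAaaAaeaAaaaaeaAAaeaAaaeaAeaA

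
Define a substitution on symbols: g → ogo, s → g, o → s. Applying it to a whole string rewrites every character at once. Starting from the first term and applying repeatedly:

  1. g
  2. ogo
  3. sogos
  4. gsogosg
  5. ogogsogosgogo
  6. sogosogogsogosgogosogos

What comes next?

φ(sogosogogsogosgogosogos) expands symbol-by-symbol to g s ogo s g s ogo s ogo g s ogo s g ogo s ogo s g s ogo s g; joining the 23 pieces gives the next term.

gsogosgsogosogogsogosgogosogosgsogosg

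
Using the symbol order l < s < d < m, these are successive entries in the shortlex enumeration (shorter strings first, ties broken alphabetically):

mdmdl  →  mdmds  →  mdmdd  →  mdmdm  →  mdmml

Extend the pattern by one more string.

Find the rightmost character of mdmml below m, bump it to the next letter, and reset everything to its right to l.

mdmms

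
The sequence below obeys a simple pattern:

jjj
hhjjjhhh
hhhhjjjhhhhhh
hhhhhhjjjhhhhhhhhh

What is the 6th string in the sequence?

hhhhhhhhhhjjjhhhhhhhhhhhhhhh

Every step adds hh to the front and hhh to the end of the previous string.
From hhhhhhjjjhhhhhhhhh, 2 further steps: hhhhhhjjjhhhhhhhhh → hhhhhhhhjjjhhhhhhhhhhhh → (answer).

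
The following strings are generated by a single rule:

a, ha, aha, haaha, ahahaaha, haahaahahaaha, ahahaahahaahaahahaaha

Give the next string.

haahaahahaahaahahaahahaahaahahaaha

From term 3 onward, concatenate the second-to-last term with the last: a·ha = aha, ha·aha = haaha, …
So term 8 is haahaahahaaha·ahahaahahaahaahahaaha.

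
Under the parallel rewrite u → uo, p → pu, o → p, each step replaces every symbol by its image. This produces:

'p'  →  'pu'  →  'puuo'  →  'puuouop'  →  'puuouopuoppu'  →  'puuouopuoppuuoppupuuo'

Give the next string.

φ(puuouopuoppuuoppupuuo) expands symbol-by-symbol to pu uo uo p uo p pu uo p pu pu uo uo p pu pu uo pu uo uo p; joining the 21 pieces gives the next term.

puuouopuoppuuoppupuuouoppupuuopuuouop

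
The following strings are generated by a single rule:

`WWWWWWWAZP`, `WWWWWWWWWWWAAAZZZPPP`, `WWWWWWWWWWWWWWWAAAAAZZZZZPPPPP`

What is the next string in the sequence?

Reading off run lengths: W runs 7, 11, 15; A runs 1, 3, 5; Z runs 1, 3, 5; P runs 1, 3, 5 — each is linear in n (n = 1, 2, …).
At n = 4 the blocks have lengths 19, 7, 7, 7.

WWWWWWWWWWWWWWWWWWWAAAAAAAZZZZZZZPPPPPPP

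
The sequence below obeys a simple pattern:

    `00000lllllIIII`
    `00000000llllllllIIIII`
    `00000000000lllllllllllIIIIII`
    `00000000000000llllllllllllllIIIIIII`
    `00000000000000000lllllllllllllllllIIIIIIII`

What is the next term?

00000000000000000000llllllllllllllllllllIIIIIIIII

Term n consists of 3n-1 0's, followed by 3n-1 l's, followed by n+2 I's, where the shown terms are n = 2, 3, 4, 5, 6.
Setting n = 7 gives 20, 20, 9 characters in each block.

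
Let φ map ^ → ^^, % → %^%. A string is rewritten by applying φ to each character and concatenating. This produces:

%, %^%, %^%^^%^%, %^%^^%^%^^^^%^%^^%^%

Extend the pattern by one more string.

Rewriting the 20 symbols of %^%^^%^%^^^^%^%^^%^% one by one yields %^% ^^ %^% ^^ ^^ %^% ^^ %^% ^^ ^^ ^^ ^^ %^% ^^ %^% ^^ ^^ %^% ^^ %^%; concatenated:

%^%^^%^%^^^^%^%^^%^%^^^^^^^^%^%^^%^%^^^^%^%^^%^%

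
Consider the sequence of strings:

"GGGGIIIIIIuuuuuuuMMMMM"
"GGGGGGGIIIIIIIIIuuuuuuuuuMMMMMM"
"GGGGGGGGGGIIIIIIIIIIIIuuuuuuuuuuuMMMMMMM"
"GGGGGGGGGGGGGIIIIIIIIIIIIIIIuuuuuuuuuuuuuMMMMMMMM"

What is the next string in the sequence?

GGGGGGGGGGGGGGGGIIIIIIIIIIIIIIIIIIuuuuuuuuuuuuuuuMMMMMMMMM

Reading off run lengths: G runs 4, 7, 10, 13; I runs 6, 9, 12, 15; u runs 7, 9, 11, 13; M runs 5, 6, 7, 8 — each is linear in n, where the shown terms are n = 2, 3, 4, 5.
For the next term, n = 6, so the run lengths are 16, 18, 15, 9.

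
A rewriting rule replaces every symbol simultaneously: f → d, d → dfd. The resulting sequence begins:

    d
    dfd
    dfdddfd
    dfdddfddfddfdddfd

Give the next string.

dfdddfddfddfdddfddfdddfddfdddfddfddfdddfd

Replace each of the 17 characters of dfdddfddfddfdddfd in place — dfd d dfd dfd dfd d dfd dfd d dfd dfd d dfd dfd dfd d dfd — and concatenate.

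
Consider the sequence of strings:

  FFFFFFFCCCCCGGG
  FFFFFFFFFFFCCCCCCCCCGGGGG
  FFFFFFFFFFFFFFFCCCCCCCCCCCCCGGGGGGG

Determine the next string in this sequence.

FFFFFFFFFFFFFFFFFFFCCCCCCCCCCCCCCCCCGGGGGGGGG

The n-th term is 4n+3 F's then 4n+1 C's then 2n+1 G's (n = 1, 2, …).
For the next term, n = 4, so the run lengths are 19, 17, 9.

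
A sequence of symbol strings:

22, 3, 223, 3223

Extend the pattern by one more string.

2233223

Each term (from the third on) is the two preceding terms concatenated in order: term 3 = 22·3 = 223.
The next term joins 223 and 3223.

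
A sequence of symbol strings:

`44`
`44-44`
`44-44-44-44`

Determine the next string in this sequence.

44-44-44-44-44-44-44-44

s(k+1) = s(k)·-·s(k) — each term doubles the last with '-' between the halves.
So the next term is two copies of 44-44-44-44 with '-' between the halves.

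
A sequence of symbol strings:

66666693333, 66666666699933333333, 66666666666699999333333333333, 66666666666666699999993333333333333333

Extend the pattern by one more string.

66666666666666666699999999933333333333333333333

Each string has the form 6^{3n+3} 9^{2n-1} 3^{4n} (n = 1, 2, …).
For the next term, n = 5, so the run lengths are 18, 9, 20.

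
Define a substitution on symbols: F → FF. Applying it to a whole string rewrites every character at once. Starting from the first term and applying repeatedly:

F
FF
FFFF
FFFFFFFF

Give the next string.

FFFFFFFFFFFFFFFF

Apply φ to FFFFFFFF symbol by symbol: F→FF, F→FF, F→FF, F→FF, F→FF, F→FF, F→FF, F→FF; joined: FF FF FF FF FF FF FF FF.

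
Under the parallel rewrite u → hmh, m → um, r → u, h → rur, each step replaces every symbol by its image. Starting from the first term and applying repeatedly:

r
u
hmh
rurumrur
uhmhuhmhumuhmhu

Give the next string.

φ(uhmhuhmhumuhmhu) expands symbol-by-symbol to hmh rur um rur hmh rur um rur hmh um hmh rur um rur hmh; joining the 15 pieces gives the next term.

hmhrurumrurhmhrurumrurhmhumhmhrurumrurhmh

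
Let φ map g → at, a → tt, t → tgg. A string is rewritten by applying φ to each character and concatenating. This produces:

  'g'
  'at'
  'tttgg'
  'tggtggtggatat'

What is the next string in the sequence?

tggatattggatattggatattttggtttgg

Applying the rule to each of the 13 symbols of tggtggtggatat gives the pieces tgg at at tgg at at tgg at at tt tgg tt tgg, which concatenate to the answer.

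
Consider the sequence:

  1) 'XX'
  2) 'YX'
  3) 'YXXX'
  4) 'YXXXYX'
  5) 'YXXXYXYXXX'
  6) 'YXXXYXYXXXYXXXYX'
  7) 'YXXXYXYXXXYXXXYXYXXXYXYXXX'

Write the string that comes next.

Each term (from the third on) is the previous term followed by the one before it: term 3 = YX·XX = YXXX.
Continuing: YXXXYXYXXXYXXXYXYXXXYXYXXX · YXXXYXYXXXYXXXYX gives term 8.

YXXXYXYXXXYXXXYXYXXXYXYXXXYXXXYXYXXXYXXXYX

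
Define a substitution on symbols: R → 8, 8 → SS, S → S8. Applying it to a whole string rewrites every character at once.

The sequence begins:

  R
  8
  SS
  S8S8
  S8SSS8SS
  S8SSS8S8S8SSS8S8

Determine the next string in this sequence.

S8SSS8S8S8SSS8SSS8SSS8S8S8SSS8SS

φ(S8SSS8S8S8SSS8S8) expands symbol-by-symbol to S8 SS S8 S8 S8 SS S8 SS S8 SS S8 S8 S8 SS S8 SS; joining the 16 pieces gives the next term.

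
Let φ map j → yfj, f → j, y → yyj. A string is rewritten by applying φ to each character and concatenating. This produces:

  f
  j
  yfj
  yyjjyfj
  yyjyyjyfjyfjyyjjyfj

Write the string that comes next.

Rewriting the 19 symbols of yyjyyjyfjyfjyyjjyfj one by one yields yyj yyj yfj yyj yyj yfj yyj j yfj yyj j yfj yyj yyj yfj yfj yyj j yfj; concatenated:

yyjyyjyfjyyjyyjyfjyyjjyfjyyjjyfjyyjyyjyfjyfjyyjjyfj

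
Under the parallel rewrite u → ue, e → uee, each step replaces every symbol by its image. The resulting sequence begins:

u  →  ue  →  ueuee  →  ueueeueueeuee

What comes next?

Applying the rule to each of the 13 symbols of ueueeueueeuee gives the pieces ue uee ue uee uee ue uee ue uee uee ue uee uee, which concatenate to the answer.

ueueeueueeueeueueeueueeueeueueeuee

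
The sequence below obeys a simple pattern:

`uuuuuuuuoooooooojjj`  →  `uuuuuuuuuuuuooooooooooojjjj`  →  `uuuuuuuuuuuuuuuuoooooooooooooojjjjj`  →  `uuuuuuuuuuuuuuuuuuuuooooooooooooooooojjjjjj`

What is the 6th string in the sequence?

Reading off run lengths: u runs 8, 12, 16, 20; o runs 8, 11, 14, 17; j runs 3, 4, 5, 6 — each is linear in n, where the shown terms are n = 2, 3, 4, 5.
Setting n = 7 gives 28, 23, 8 characters in each block.

uuuuuuuuuuuuuuuuuuuuuuuuuuuuooooooooooooooooooooooojjjjjjjj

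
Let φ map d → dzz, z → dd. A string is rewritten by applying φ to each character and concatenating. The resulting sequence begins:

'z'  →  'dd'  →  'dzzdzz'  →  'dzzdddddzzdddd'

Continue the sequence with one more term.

Rewriting the 14 symbols of dzzdddddzzdddd one by one yields dzz dd dd dzz dzz dzz dzz dzz dd dd dzz dzz dzz dzz; concatenated:

dzzdddddzzdzzdzzdzzdzzdddddzzdzzdzzdzz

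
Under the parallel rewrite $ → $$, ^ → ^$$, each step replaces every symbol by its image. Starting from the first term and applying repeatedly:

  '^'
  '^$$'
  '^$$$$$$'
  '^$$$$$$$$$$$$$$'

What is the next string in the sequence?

^$$$$$$$$$$$$$$$$$$$$$$$$$$$$$$

Applying the rule to each of the 15 symbols of ^$$$$$$$$$$$$$$ gives the pieces ^$$ $$ $$ $$ $$ $$ $$ $$ $$ $$ $$ $$ $$ $$ $$, which concatenate to the answer.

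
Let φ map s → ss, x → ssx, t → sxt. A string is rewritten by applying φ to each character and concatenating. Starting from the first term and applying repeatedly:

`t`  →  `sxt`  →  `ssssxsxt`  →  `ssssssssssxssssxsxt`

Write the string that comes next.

Rewriting the 19 symbols of ssssssssssxssssxsxt one by one yields ss ss ss ss ss ss ss ss ss ss ssx ss ss ss ss ssx ss ssx sxt; concatenated:

ssssssssssssssssssssssxssssssssssxssssxsxt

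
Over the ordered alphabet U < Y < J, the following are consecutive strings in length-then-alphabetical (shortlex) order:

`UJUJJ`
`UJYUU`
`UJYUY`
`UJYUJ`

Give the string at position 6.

Continuing the enumeration 2 steps past UJYUJ: UJYUJ → UJYYU → (answer).

UJYYY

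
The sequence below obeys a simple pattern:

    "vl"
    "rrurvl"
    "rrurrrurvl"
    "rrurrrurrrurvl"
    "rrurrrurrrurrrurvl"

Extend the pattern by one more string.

The strings grow by a fixed prefix rrur each time.
One more step from rrurrrurrrurrrurvl gives the answer.

rrurrrurrrurrrurrrurvl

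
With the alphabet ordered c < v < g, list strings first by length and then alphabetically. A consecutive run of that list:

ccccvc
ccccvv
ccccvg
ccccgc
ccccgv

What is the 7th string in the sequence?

cccvcc

Continuing the enumeration 2 steps past ccccgv: ccccgv → ccccgg → (answer).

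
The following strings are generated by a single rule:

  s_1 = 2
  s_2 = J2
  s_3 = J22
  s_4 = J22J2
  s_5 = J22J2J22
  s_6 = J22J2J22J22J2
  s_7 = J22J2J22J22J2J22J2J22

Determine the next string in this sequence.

From term 3 onward, concatenate the last term with the second-to-last: J2·2 = J22, J22·J2 = J22J2, …
Continuing: J22J2J22J22J2J22J2J22 · J22J2J22J22J2 gives term 8.

J22J2J22J22J2J22J2J22J22J2J22J22J2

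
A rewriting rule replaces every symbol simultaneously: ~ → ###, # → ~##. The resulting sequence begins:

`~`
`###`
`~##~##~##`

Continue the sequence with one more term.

###~##~#####~##~#####~##~##

Apply φ to ~##~##~## symbol by symbol: ~→###, #→~##, #→~##, ~→###, #→~##, #→~##, ~→###, #→~##, #→~##; joined: ### ~## ~## ### ~## ~## ### ~## ~##.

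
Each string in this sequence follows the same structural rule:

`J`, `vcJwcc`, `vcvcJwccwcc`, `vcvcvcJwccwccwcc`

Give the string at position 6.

Each term wraps the previous one in vc on the left and wcc on the right.
From vcvcvcJwccwccwcc, 2 further steps: vcvcvcJwccwccwcc → vcvcvcvcJwccwccwccwcc → (answer).

vcvcvcvcvcJwccwccwccwccwcc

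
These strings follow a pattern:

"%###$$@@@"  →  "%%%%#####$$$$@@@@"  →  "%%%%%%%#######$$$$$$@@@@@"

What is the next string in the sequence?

The n-th term is 3n-2 %'s then 2n+1 #'s then 2n $'s then n+2 @'s (n = 1, 2, …).
Setting n = 4 gives 10, 9, 8, 6 characters in each block.

%%%%%%%%%%#########$$$$$$$$@@@@@@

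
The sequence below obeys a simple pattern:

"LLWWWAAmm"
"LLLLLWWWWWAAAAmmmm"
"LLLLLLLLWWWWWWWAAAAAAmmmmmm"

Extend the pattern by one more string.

The n-th term is 3n-1 L's then 2n+1 W's then 2n A's then 2n m's (n = 1, 2, …).
Setting n = 4 gives 11, 9, 8, 8 characters in each block.

LLLLLLLLLLLWWWWWWWWWAAAAAAAAmmmmmmmm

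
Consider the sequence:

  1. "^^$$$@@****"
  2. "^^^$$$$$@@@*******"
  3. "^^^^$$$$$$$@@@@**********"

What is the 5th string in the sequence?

^^^^^^$$$$$$$$$$$@@@@@@****************

Reading off run lengths: ^ runs 2, 3, 4; $ runs 3, 5, 7; @ runs 2, 3, 4; * runs 4, 7, 10 — each is linear in n (n = 1, 2, …).
At n = 5 the blocks have lengths 6, 11, 6, 16.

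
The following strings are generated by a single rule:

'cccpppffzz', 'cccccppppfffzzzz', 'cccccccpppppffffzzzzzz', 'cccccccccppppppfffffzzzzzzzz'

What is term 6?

cccccccccccccppppppppfffffffzzzzzzzzzzzz

Term n consists of 2n+1 c's, followed by n+2 p's, followed by n+1 f's, followed by 2n z's (n = 1, 2, …).
At n = 6 the blocks have lengths 13, 8, 7, 12.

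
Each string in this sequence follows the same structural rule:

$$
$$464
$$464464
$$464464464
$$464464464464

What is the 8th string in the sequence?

$$464464464464464464464

The strings grow by a fixed suffix 464 each time.
From $$464464464464, 3 further steps: $$464464464464 → $$464464464464464 → $$464464464464464464 → (answer).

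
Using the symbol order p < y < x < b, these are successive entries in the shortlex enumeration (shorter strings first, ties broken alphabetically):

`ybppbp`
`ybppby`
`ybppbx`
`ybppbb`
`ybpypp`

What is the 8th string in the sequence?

Continuing the enumeration 3 steps past ybpypp: ybpypp → ybpypy → ybpypx → (answer).

ybpypb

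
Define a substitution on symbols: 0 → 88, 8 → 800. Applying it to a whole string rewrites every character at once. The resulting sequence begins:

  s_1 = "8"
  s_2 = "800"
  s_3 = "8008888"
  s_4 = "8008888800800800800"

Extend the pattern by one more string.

80088888008008008008008888800888880088888008888

Applying the rule to each of the 19 symbols of 8008888800800800800 gives the pieces 800 88 88 800 800 800 800 800 88 88 800 88 88 800 88 88 800 88 88, which concatenate to the answer.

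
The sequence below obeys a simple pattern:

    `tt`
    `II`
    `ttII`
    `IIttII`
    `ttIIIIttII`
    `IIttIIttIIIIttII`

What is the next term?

ttIIIIttIIIIttIIttIIIIttII

This is a Fibonacci-style word recurrence s(k) = s(k−2)·s(k−1): e.g. tt·II = ttII.
Continuing: ttIIIIttII · IIttIIttIIIIttII gives term 7.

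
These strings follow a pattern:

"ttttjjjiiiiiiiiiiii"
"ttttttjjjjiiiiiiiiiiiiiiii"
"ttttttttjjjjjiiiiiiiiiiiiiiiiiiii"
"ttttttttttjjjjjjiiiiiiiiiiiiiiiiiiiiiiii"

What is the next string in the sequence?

ttttttttttttjjjjjjjiiiiiiiiiiiiiiiiiiiiiiiiiiii

Each string has the form t^{2n-2} j^{n} i^{4n}, where the shown terms are n = 3, 4, 5, 6.
For the next term, n = 7, so the run lengths are 12, 7, 28.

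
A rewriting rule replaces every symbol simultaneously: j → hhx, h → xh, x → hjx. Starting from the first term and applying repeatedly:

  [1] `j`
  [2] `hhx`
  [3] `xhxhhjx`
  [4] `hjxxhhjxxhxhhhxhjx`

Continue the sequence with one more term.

φ(hjxxhhjxxhxhhhxhjx) expands symbol-by-symbol to xh hhx hjx hjx xh xh hhx hjx hjx xh hjx xh xh xh hjx xh hhx hjx; joining the 18 pieces gives the next term.

xhhhxhjxhjxxhxhhhxhjxhjxxhhjxxhxhxhhjxxhhhxhjx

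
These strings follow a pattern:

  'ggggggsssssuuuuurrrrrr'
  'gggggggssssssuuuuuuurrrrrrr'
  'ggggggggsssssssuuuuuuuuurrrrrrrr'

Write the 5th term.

ggggggggggsssssssssuuuuuuuuuuuuurrrrrrrrrr

Each string has the form g^{n+3} s^{n+2} u^{2n-1} r^{n+3}, where the shown terms are n = 3, 4, 5.
For term 5, n = 7, so the run lengths are 10, 9, 13, 10.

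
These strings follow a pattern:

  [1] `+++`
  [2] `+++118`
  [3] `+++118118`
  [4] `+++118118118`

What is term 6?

+++118118118118118

Each term is the previous one with 118 appended.
From +++118118118, 2 further steps: +++118118118 → +++118118118118 → (answer).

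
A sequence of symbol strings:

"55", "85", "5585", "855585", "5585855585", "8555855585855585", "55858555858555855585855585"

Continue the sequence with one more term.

855585558585558555858555858555855585855585

From term 3 onward, concatenate the second-to-last term with the last: 55·85 = 5585, 85·5585 = 855585, …
Continuing: 8555855585855585 · 55858555858555855585855585 gives term 8.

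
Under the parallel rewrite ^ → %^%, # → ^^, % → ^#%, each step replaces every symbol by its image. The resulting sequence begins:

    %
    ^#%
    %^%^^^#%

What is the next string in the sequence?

^#%%^%^#%%^%%^%%^%^^^#%

Apply φ to %^%^^^#% symbol by symbol: %→^#%, ^→%^%, %→^#%, ^→%^%, ^→%^%, ^→%^%, #→^^, %→^#%; joined: ^#% %^% ^#% %^% %^% %^% ^^ ^#%.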